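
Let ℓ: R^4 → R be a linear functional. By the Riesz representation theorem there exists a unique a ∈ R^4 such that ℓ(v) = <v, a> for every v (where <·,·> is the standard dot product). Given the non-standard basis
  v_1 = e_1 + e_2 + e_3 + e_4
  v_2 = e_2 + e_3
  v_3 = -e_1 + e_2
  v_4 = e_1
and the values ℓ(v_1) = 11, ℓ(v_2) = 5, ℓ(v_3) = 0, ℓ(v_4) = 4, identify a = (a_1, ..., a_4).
a = (4, 4, 1, 2)

Write a = (a_1, ..., a_4) in the standard basis. For each basis vector v_i, ℓ(v_i) = <v_i, a> is a linear equation in the a_j's. Collect the n equations into a matrix system V a = ℓ, where row i of V is v_i (expressed in the standard basis). Since V is invertible (lower-triangular with 1s on the diagonal, up to permutation), solve by back-substitution:
  V =
[[1, 1, 1, 1],
 [0, 1, 1, 0],
 [-1, 1, 0, 0],
 [1, 0, 0, 0]]
  V a = (11, 5, 0, 4)
Solving gives a = (4, 4, 1, 2).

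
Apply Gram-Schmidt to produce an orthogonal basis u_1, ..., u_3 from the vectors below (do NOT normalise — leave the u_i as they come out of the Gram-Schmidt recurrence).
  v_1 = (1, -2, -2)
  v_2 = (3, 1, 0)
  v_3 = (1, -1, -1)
Orthogonal basis:
  u_1 = (1, -2, -2)
  u_2 = (26/9, 11/9, 2/9)
  u_3 = (2/89, -6/89, 7/89)

Apply the Gram-Schmidt recurrence
  u_1 = v_1
  u_i = v_i − Σ_{j<i} ((v_i · u_j) / (u_j · u_j)) · u_j.

Step by step this gives:
  u_1 = (1, -2, -2)
  u_2 = (26/9, 11/9, 2/9)
  u_3 = (2/89, -6/89, 7/89)

Orthogonality check:
  u_2 · u_1 = 0 (should be 0)
  u_3 · u_1 = 0 (should be 0)
  u_3 · u_2 = 0 (should be 0)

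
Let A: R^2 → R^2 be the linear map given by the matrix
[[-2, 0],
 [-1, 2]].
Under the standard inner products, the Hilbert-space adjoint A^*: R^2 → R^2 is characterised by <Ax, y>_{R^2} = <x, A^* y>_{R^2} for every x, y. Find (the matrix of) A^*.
A^* = A^T =
[[-2, -1],
 [0, 2]]

For real matrices with standard dot products, the defining identity <Ax, y> = <x, A^* y> gives (Ax)^T y = x^T (A^*) y, i.e. x^T A^T y = x^T (A^*) y. Since this holds for all x, y, we must have A^* = A^T. Therefore
A^* =
[[-2, -1],
 [0, 2]].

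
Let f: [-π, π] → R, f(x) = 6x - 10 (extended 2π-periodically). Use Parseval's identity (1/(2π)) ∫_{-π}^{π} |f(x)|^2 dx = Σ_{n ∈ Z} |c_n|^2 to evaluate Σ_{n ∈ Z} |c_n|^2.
Σ |c_n|^2 = 12π^2 + 100

Expand and integrate term by term over [-π, π]:
  ∫ (6x)^2 dx = 36·(2π^3/3); ∫ 2·6·(-10)·x dx = 0 (odd integrand); ∫ (-10)^2 dx = 100·2π.
So (1/(2π)) ∫_{-π}^{π} (6x - 10)^2 dx = 36π^2/3 + 100 = 12π^2 + 100.
Parseval ⇒ Σ |c_n|^2 = 12π^2 + 100.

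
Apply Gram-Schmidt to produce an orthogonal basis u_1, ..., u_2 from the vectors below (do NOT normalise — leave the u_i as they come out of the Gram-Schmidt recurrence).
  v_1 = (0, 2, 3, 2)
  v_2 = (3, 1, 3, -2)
Orthogonal basis:
  u_1 = (0, 2, 3, 2)
  u_2 = (3, 3/17, 30/17, -48/17)

Apply the Gram-Schmidt recurrence
  u_1 = v_1
  u_i = v_i − Σ_{j<i} ((v_i · u_j) / (u_j · u_j)) · u_j.

Step by step this gives:
  u_1 = (0, 2, 3, 2)
  u_2 = (3, 3/17, 30/17, -48/17)

Orthogonality check:
  u_2 · u_1 = 0 (should be 0)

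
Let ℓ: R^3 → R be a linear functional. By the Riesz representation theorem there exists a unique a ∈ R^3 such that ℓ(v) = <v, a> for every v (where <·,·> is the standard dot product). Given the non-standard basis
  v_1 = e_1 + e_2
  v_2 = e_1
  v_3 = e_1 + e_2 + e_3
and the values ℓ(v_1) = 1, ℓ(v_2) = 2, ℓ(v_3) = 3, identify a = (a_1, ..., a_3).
a = (2, -1, 2)

Write a = (a_1, ..., a_3) in the standard basis. For each basis vector v_i, ℓ(v_i) = <v_i, a> is a linear equation in the a_j's. Collect the n equations into a matrix system V a = ℓ, where row i of V is v_i (expressed in the standard basis). Since V is invertible (lower-triangular with 1s on the diagonal, up to permutation), solve by back-substitution:
  V =
[[1, 1, 0],
 [1, 0, 0],
 [1, 1, 1]]
  V a = (1, 2, 3)
Solving gives a = (2, -1, 2).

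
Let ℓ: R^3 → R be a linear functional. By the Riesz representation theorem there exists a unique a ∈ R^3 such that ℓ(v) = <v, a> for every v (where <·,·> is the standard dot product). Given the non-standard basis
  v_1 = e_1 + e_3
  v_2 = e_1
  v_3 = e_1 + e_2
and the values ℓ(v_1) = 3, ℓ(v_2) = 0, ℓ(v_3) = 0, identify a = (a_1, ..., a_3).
a = (0, 0, 3)

Write a = (a_1, ..., a_3) in the standard basis. For each basis vector v_i, ℓ(v_i) = <v_i, a> is a linear equation in the a_j's. Collect the n equations into a matrix system V a = ℓ, where row i of V is v_i (expressed in the standard basis). Since V is invertible (lower-triangular with 1s on the diagonal, up to permutation), solve by back-substitution:
  V =
[[1, 0, 1],
 [1, 0, 0],
 [1, 1, 0]]
  V a = (3, 0, 0)
Solving gives a = (0, 0, 3).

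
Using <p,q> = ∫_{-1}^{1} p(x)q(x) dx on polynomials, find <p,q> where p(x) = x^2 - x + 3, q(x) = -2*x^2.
<p,q> = -24/5

Expand the product: p(x)·q(x) = -2*x^4 + 2*x^3 - 6*x^2.
∫_{-1}^{1} of each monomial x^k gives [2/(k+1) if k even, 0 if k odd]. Integrating term-by-term (or equivalently evaluating the antiderivative F(x) = -2*x^5/5 + x^4/2 - 2*x^3 at the endpoints):
  F(1) − F(−1) = -19/10 − (29/10) = -24/5.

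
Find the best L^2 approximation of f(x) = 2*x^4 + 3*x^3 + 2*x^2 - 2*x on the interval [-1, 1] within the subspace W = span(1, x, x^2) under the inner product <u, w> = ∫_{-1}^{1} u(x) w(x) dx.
g(x) = 26*x^2/7 - x/5 - 6/35

The best approximation g ∈ W is the orthogonal projection of f onto W. Writing g = a_0 + a_1 x + a_2 x^2, the coefficients solve the normal equations G · a = b where
  G_{ij} = <φ_i, φ_j> and b_i = <f, φ_i>, with φ_0 = 1, φ_1 = x, φ_2 = x^2.
G =
  [2, 0, 2/3]
  [0, 2/3, 0]
  [2/3, 0, 2/5],
b = (32/15, -2/15, 48/35).
Solving gives a_0 = -6/35, a_1 = -1/5, a_2 = 26/7, so
  g(x) = 26*x^2/7 - x/5 - 6/35.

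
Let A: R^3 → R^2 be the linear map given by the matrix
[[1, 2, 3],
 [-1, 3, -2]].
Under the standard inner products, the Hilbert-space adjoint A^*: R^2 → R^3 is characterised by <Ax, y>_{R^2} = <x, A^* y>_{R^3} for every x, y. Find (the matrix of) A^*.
A^* = A^T =
[[1, -1],
 [2, 3],
 [3, -2]]

For real matrices with standard dot products, the defining identity <Ax, y> = <x, A^* y> gives (Ax)^T y = x^T (A^*) y, i.e. x^T A^T y = x^T (A^*) y. Since this holds for all x, y, we must have A^* = A^T. Therefore
A^* =
[[1, -1],
 [2, 3],
 [3, -2]].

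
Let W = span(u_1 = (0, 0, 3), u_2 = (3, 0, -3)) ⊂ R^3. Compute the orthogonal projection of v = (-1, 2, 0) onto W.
proj_W(v) = (-1, 0, 0)

Set up U = [u_1 | ... | u_2] ∈ R^(3×2). The projector onto W = col(U) is P = U (U^T U)^(-1) U^T.
Compute U^T U =
  [9, -9]
  [-9, 18],
and U^T v = (0, -3).
Solve U^T U · c = U^T v for the coefficients: c = (-1/3, -1/3). The projection is proj_W(v) = U c.
Check: (v - proj_W(v)) · u_1 = 0  (should be 0).
Check: (v - proj_W(v)) · u_2 = 0  (should be 0).
Result: proj_W(v) = (-1, 0, 0).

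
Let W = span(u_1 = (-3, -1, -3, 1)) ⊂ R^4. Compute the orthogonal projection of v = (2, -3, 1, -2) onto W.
proj_W(v) = (6/5, 2/5, 6/5, -2/5)

Set up U = [u_1 | ... | u_1] ∈ R^(4×1). The projector onto W = col(U) is P = U (U^T U)^(-1) U^T.
Compute U^T U =
  [20],
and U^T v = (-8).
Solve U^T U · c = U^T v for the coefficients: c = (-2/5). The projection is proj_W(v) = U c.
Check: (v - proj_W(v)) · u_1 = 0  (should be 0).
Result: proj_W(v) = (6/5, 2/5, 6/5, -2/5).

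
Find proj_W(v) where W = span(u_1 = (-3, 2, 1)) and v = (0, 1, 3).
proj_W(v) = (-15/14, 5/7, 5/14)

Set up U = [u_1 | ... | u_1] ∈ R^(3×1). The projector onto W = col(U) is P = U (U^T U)^(-1) U^T.
Compute U^T U =
  [14],
and U^T v = (5).
Solve U^T U · c = U^T v for the coefficients: c = (5/14). The projection is proj_W(v) = U c.
Check: (v - proj_W(v)) · u_1 = 0  (should be 0).
Result: proj_W(v) = (-15/14, 5/7, 5/14).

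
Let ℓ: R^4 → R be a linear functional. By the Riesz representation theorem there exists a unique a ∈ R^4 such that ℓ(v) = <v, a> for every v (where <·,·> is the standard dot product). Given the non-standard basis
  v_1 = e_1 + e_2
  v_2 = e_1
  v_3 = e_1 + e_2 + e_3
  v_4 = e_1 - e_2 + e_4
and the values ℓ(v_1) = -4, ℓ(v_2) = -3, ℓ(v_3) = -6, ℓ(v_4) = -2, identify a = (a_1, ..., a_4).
a = (-3, -1, -2, 0)

Write a = (a_1, ..., a_4) in the standard basis. For each basis vector v_i, ℓ(v_i) = <v_i, a> is a linear equation in the a_j's. Collect the n equations into a matrix system V a = ℓ, where row i of V is v_i (expressed in the standard basis). Since V is invertible (lower-triangular with 1s on the diagonal, up to permutation), solve by back-substitution:
  V =
[[1, 1, 0, 0],
 [1, 0, 0, 0],
 [1, 1, 1, 0],
 [1, -1, 0, 1]]
  V a = (-4, -3, -6, -2)
Solving gives a = (-3, -1, -2, 0).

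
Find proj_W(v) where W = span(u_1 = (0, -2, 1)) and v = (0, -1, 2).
proj_W(v) = (0, -8/5, 4/5)

Set up U = [u_1 | ... | u_1] ∈ R^(3×1). The projector onto W = col(U) is P = U (U^T U)^(-1) U^T.
Compute U^T U =
  [5],
and U^T v = (4).
Solve U^T U · c = U^T v for the coefficients: c = (4/5). The projection is proj_W(v) = U c.
Check: (v - proj_W(v)) · u_1 = 0  (should be 0).
Result: proj_W(v) = (0, -8/5, 4/5).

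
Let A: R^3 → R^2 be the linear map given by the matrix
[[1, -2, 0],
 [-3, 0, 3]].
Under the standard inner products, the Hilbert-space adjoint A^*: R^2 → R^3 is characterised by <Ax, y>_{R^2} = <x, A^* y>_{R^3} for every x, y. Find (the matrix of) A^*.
A^* = A^T =
[[1, -3],
 [-2, 0],
 [0, 3]]

For real matrices with standard dot products, the defining identity <Ax, y> = <x, A^* y> gives (Ax)^T y = x^T (A^*) y, i.e. x^T A^T y = x^T (A^*) y. Since this holds for all x, y, we must have A^* = A^T. Therefore
A^* =
[[1, -3],
 [-2, 0],
 [0, 3]].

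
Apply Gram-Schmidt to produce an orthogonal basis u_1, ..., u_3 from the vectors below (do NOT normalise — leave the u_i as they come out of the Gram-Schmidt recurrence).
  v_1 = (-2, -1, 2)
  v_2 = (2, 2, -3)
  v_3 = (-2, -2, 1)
Orthogonal basis:
  u_1 = (-2, -1, 2)
  u_2 = (-2/3, 2/3, -1/3)
  u_3 = (-4/9, -8/9, -8/9)

Apply the Gram-Schmidt recurrence
  u_1 = v_1
  u_i = v_i − Σ_{j<i} ((v_i · u_j) / (u_j · u_j)) · u_j.

Step by step this gives:
  u_1 = (-2, -1, 2)
  u_2 = (-2/3, 2/3, -1/3)
  u_3 = (-4/9, -8/9, -8/9)

Orthogonality check:
  u_2 · u_1 = 0 (should be 0)
  u_3 · u_1 = 0 (should be 0)
  u_3 · u_2 = 0 (should be 0)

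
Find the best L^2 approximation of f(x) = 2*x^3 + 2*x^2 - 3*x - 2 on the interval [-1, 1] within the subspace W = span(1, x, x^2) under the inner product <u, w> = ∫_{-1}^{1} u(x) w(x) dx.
g(x) = 2*x^2 - 9*x/5 - 2

The best approximation g ∈ W is the orthogonal projection of f onto W. Writing g = a_0 + a_1 x + a_2 x^2, the coefficients solve the normal equations G · a = b where
  G_{ij} = <φ_i, φ_j> and b_i = <f, φ_i>, with φ_0 = 1, φ_1 = x, φ_2 = x^2.
G =
  [2, 0, 2/3]
  [0, 2/3, 0]
  [2/3, 0, 2/5],
b = (-8/3, -6/5, -8/15).
Solving gives a_0 = -2, a_1 = -9/5, a_2 = 2, so
  g(x) = 2*x^2 - 9*x/5 - 2.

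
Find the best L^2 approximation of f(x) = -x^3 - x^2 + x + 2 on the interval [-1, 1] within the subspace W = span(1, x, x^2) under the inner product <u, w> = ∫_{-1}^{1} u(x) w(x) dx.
g(x) = -x^2 + 2*x/5 + 2

The best approximation g ∈ W is the orthogonal projection of f onto W. Writing g = a_0 + a_1 x + a_2 x^2, the coefficients solve the normal equations G · a = b where
  G_{ij} = <φ_i, φ_j> and b_i = <f, φ_i>, with φ_0 = 1, φ_1 = x, φ_2 = x^2.
G =
  [2, 0, 2/3]
  [0, 2/3, 0]
  [2/3, 0, 2/5],
b = (10/3, 4/15, 14/15).
Solving gives a_0 = 2, a_1 = 2/5, a_2 = -1, so
  g(x) = -x^2 + 2*x/5 + 2.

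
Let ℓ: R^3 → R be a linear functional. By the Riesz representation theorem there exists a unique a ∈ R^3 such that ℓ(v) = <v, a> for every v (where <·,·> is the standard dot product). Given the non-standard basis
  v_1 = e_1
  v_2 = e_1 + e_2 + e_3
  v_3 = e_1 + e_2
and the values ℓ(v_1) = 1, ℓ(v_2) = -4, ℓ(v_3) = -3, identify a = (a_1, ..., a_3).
a = (1, -4, -1)

Write a = (a_1, ..., a_3) in the standard basis. For each basis vector v_i, ℓ(v_i) = <v_i, a> is a linear equation in the a_j's. Collect the n equations into a matrix system V a = ℓ, where row i of V is v_i (expressed in the standard basis). Since V is invertible (lower-triangular with 1s on the diagonal, up to permutation), solve by back-substitution:
  V =
[[1, 0, 0],
 [1, 1, 1],
 [1, 1, 0]]
  V a = (1, -4, -3)
Solving gives a = (1, -4, -1).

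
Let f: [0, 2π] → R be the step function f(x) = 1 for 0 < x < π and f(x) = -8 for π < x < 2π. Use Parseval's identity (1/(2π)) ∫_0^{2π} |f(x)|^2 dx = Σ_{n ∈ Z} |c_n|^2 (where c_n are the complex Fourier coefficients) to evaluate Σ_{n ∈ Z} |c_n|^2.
Σ |c_n|^2 = 65/2

Parseval equates the L^2 energy of f (normalised by 1/(2π)) with the ℓ^2 sum of its Fourier coefficients: (1/(2π)) ∫_0^{2π} |f|^2 = Σ |c_n|^2.
Compute the left side: (1/(2π)) [∫_0^π 1^2 dx + ∫_π^{2π} (-8)^2 dx] = (1/(2π)) · (1π + 64π) = (1 + 64)/2 = 65/2.
So Σ_{n ∈ Z} |c_n|^2 = 65/2.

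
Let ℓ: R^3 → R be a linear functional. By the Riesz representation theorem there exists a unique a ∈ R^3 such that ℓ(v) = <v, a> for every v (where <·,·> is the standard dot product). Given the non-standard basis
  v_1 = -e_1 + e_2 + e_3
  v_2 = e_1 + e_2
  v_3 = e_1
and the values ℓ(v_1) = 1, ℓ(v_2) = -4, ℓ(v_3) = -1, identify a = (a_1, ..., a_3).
a = (-1, -3, 3)

Write a = (a_1, ..., a_3) in the standard basis. For each basis vector v_i, ℓ(v_i) = <v_i, a> is a linear equation in the a_j's. Collect the n equations into a matrix system V a = ℓ, where row i of V is v_i (expressed in the standard basis). Since V is invertible (lower-triangular with 1s on the diagonal, up to permutation), solve by back-substitution:
  V =
[[-1, 1, 1],
 [1, 1, 0],
 [1, 0, 0]]
  V a = (1, -4, -1)
Solving gives a = (-1, -3, 3).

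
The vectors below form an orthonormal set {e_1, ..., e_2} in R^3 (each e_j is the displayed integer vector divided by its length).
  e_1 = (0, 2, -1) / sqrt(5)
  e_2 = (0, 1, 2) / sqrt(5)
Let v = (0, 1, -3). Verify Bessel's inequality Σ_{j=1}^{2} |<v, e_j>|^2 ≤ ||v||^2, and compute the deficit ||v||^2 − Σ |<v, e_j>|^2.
Σ |<v, e_j>|^2 = 10; ||v||^2 = 10; deficit = 0

Write each e_j = u_j / sqrt(<u_j, u_j>) where u_j is the displayed integer vector. Then <v, e_j> = <v, u_j> / sqrt(<u_j, u_j>), so |<v, e_j>|^2 = <v, u_j>^2 / <u_j, u_j>.
Coefficients: <v, e_1> = 5/sqrt(5), <v, e_2> = -5/sqrt(5).
Square and sum: Σ |<v, e_j>|^2 = 10.
Compute ||v||^2 = v·v = 10.
Deficit = 10 − 10 = 0 ≥ 0, confirming Bessel's inequality. (The deficit equals ||v − Σ <v,e_j> e_j||^2, the squared distance from v to span{e_j}.)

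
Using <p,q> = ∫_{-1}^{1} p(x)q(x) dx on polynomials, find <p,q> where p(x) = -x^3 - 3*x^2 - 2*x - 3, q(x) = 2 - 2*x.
<p,q> = -188/15

Expand the product: p(x)·q(x) = 2*x^4 + 4*x^3 - 2*x^2 + 2*x - 6.
∫_{-1}^{1} of each monomial x^k gives [2/(k+1) if k even, 0 if k odd]. Integrating term-by-term (or equivalently evaluating the antiderivative F(x) = 2*x^5/5 + x^4 - 2*x^3/3 + x^2 - 6*x at the endpoints):
  F(1) − F(−1) = -64/15 − (124/15) = -188/15.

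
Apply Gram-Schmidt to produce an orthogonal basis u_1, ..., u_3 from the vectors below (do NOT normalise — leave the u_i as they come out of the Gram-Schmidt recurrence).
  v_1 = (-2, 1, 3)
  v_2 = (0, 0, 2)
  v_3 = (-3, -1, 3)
Orthogonal basis:
  u_1 = (-2, 1, 3)
  u_2 = (6/7, -3/7, 5/7)
  u_3 = (-1, -2, 0)

Apply the Gram-Schmidt recurrence
  u_1 = v_1
  u_i = v_i − Σ_{j<i} ((v_i · u_j) / (u_j · u_j)) · u_j.

Step by step this gives:
  u_1 = (-2, 1, 3)
  u_2 = (6/7, -3/7, 5/7)
  u_3 = (-1, -2, 0)

Orthogonality check:
  u_2 · u_1 = 0 (should be 0)
  u_3 · u_1 = 0 (should be 0)
  u_3 · u_2 = 0 (should be 0)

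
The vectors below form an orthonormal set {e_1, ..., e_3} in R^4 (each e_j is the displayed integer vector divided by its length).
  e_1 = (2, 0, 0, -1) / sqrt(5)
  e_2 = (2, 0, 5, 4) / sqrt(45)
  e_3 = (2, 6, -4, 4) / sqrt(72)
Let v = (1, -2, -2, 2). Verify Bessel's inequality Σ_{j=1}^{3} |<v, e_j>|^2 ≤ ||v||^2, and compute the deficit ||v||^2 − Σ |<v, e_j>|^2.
Σ |<v, e_j>|^2 = 1/2; ||v||^2 = 13; deficit = 25/2

Write each e_j = u_j / sqrt(<u_j, u_j>) where u_j is the displayed integer vector. Then <v, e_j> = <v, u_j> / sqrt(<u_j, u_j>), so |<v, e_j>|^2 = <v, u_j>^2 / <u_j, u_j>.
Coefficients: <v, e_1> = 0/sqrt(5), <v, e_2> = 0/sqrt(45), <v, e_3> = 6/sqrt(72).
Square and sum: Σ |<v, e_j>|^2 = 1/2.
Compute ||v||^2 = v·v = 13.
Deficit = 13 − 1/2 = 25/2 ≥ 0, confirming Bessel's inequality. (The deficit equals ||v − Σ <v,e_j> e_j||^2, the squared distance from v to span{e_j}.)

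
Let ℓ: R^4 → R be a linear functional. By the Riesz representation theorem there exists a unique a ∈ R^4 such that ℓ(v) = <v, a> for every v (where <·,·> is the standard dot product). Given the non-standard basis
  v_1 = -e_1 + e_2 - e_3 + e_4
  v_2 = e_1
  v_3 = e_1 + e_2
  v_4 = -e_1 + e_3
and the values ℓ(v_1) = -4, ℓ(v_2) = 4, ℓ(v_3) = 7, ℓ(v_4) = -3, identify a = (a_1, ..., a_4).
a = (4, 3, 1, -2)

Write a = (a_1, ..., a_4) in the standard basis. For each basis vector v_i, ℓ(v_i) = <v_i, a> is a linear equation in the a_j's. Collect the n equations into a matrix system V a = ℓ, where row i of V is v_i (expressed in the standard basis). Since V is invertible (lower-triangular with 1s on the diagonal, up to permutation), solve by back-substitution:
  V =
[[-1, 1, -1, 1],
 [1, 0, 0, 0],
 [1, 1, 0, 0],
 [-1, 0, 1, 0]]
  V a = (-4, 4, 7, -3)
Solving gives a = (4, 3, 1, -2).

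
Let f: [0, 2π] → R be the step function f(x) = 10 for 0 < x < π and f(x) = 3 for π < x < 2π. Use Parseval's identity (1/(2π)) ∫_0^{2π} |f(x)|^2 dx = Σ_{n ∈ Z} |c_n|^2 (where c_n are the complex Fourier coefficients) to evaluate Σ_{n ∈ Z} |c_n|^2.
Σ |c_n|^2 = 109/2

Parseval equates the L^2 energy of f (normalised by 1/(2π)) with the ℓ^2 sum of its Fourier coefficients: (1/(2π)) ∫_0^{2π} |f|^2 = Σ |c_n|^2.
Compute the left side: (1/(2π)) [∫_0^π 10^2 dx + ∫_π^{2π} 3^2 dx] = (1/(2π)) · (100π + 9π) = (100 + 9)/2 = 109/2.
So Σ_{n ∈ Z} |c_n|^2 = 109/2.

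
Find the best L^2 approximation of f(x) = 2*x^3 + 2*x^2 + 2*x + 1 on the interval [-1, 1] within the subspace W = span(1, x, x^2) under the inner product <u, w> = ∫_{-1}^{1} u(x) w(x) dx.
g(x) = 2*x^2 + 16*x/5 + 1

The best approximation g ∈ W is the orthogonal projection of f onto W. Writing g = a_0 + a_1 x + a_2 x^2, the coefficients solve the normal equations G · a = b where
  G_{ij} = <φ_i, φ_j> and b_i = <f, φ_i>, with φ_0 = 1, φ_1 = x, φ_2 = x^2.
G =
  [2, 0, 2/3]
  [0, 2/3, 0]
  [2/3, 0, 2/5],
b = (10/3, 32/15, 22/15).
Solving gives a_0 = 1, a_1 = 16/5, a_2 = 2, so
  g(x) = 2*x^2 + 16*x/5 + 1.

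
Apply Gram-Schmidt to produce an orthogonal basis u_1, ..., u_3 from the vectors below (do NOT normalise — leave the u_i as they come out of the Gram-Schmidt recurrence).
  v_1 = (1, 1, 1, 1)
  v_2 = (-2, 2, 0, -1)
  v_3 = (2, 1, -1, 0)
Orthogonal basis:
  u_1 = (1, 1, 1, 1)
  u_2 = (-7/4, 9/4, 1/4, -3/4)
  u_3 = (6/5, 31/35, -51/35, -22/35)

Apply the Gram-Schmidt recurrence
  u_1 = v_1
  u_i = v_i − Σ_{j<i} ((v_i · u_j) / (u_j · u_j)) · u_j.

Step by step this gives:
  u_1 = (1, 1, 1, 1)
  u_2 = (-7/4, 9/4, 1/4, -3/4)
  u_3 = (6/5, 31/35, -51/35, -22/35)

Orthogonality check:
  u_2 · u_1 = 0 (should be 0)
  u_3 · u_1 = 0 (should be 0)
  u_3 · u_2 = 0 (should be 0)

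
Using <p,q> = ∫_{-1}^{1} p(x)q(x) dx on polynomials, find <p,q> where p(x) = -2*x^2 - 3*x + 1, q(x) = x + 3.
<p,q> = 0

Expand the product: p(x)·q(x) = -2*x^3 - 9*x^2 - 8*x + 3.
∫_{-1}^{1} of each monomial x^k gives [2/(k+1) if k even, 0 if k odd]. Integrating term-by-term (or equivalently evaluating the antiderivative F(x) = -x^4/2 - 3*x^3 - 4*x^2 + 3*x at the endpoints):
  F(1) − F(−1) = -9/2 − (-9/2) = 0.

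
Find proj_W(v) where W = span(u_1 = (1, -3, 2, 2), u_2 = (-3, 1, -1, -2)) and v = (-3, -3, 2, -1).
proj_W(v) = (-10/3, -62/21, 10/7, -4/21)

Set up U = [u_1 | ... | u_2] ∈ R^(4×2). The projector onto W = col(U) is P = U (U^T U)^(-1) U^T.
Compute U^T U =
  [18, -12]
  [-12, 15],
and U^T v = (8, 6).
Solve U^T U · c = U^T v for the coefficients: c = (32/21, 34/21). The projection is proj_W(v) = U c.
Check: (v - proj_W(v)) · u_1 = 0  (should be 0).
Check: (v - proj_W(v)) · u_2 = 0  (should be 0).
Result: proj_W(v) = (-10/3, -62/21, 10/7, -4/21).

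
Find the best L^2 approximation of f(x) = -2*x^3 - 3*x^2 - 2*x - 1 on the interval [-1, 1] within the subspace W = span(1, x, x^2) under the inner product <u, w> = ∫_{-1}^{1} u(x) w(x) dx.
g(x) = -3*x^2 - 16*x/5 - 1

The best approximation g ∈ W is the orthogonal projection of f onto W. Writing g = a_0 + a_1 x + a_2 x^2, the coefficients solve the normal equations G · a = b where
  G_{ij} = <φ_i, φ_j> and b_i = <f, φ_i>, with φ_0 = 1, φ_1 = x, φ_2 = x^2.
G =
  [2, 0, 2/3]
  [0, 2/3, 0]
  [2/3, 0, 2/5],
b = (-4, -32/15, -28/15).
Solving gives a_0 = -1, a_1 = -16/5, a_2 = -3, so
  g(x) = -3*x^2 - 16*x/5 - 1.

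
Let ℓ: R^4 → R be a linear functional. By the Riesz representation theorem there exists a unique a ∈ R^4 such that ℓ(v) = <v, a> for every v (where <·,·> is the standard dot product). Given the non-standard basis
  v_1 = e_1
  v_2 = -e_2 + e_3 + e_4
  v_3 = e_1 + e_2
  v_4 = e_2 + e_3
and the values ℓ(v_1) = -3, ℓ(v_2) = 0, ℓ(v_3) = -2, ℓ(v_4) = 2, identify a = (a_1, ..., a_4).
a = (-3, 1, 1, 0)

Write a = (a_1, ..., a_4) in the standard basis. For each basis vector v_i, ℓ(v_i) = <v_i, a> is a linear equation in the a_j's. Collect the n equations into a matrix system V a = ℓ, where row i of V is v_i (expressed in the standard basis). Since V is invertible (lower-triangular with 1s on the diagonal, up to permutation), solve by back-substitution:
  V =
[[1, 0, 0, 0],
 [0, -1, 1, 1],
 [1, 1, 0, 0],
 [0, 1, 1, 0]]
  V a = (-3, 0, -2, 2)
Solving gives a = (-3, 1, 1, 0).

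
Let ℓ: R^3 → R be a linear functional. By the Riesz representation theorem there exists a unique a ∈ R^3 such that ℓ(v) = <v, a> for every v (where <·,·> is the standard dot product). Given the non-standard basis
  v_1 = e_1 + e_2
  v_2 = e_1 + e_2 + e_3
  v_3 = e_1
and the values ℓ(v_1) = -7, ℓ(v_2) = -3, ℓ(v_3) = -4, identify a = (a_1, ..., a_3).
a = (-4, -3, 4)

Write a = (a_1, ..., a_3) in the standard basis. For each basis vector v_i, ℓ(v_i) = <v_i, a> is a linear equation in the a_j's. Collect the n equations into a matrix system V a = ℓ, where row i of V is v_i (expressed in the standard basis). Since V is invertible (lower-triangular with 1s on the diagonal, up to permutation), solve by back-substitution:
  V =
[[1, 1, 0],
 [1, 1, 1],
 [1, 0, 0]]
  V a = (-7, -3, -4)
Solving gives a = (-4, -3, 4).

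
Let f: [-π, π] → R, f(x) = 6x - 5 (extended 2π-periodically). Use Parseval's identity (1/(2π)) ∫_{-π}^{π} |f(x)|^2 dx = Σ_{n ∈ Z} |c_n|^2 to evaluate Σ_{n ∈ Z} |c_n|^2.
Σ |c_n|^2 = 12π^2 + 25

Expand and integrate term by term over [-π, π]:
  ∫ (6x)^2 dx = 36·(2π^3/3); ∫ 2·6·(-5)·x dx = 0 (odd integrand); ∫ (-5)^2 dx = 25·2π.
So (1/(2π)) ∫_{-π}^{π} (6x - 5)^2 dx = 36π^2/3 + 25 = 12π^2 + 25.
Parseval ⇒ Σ |c_n|^2 = 12π^2 + 25.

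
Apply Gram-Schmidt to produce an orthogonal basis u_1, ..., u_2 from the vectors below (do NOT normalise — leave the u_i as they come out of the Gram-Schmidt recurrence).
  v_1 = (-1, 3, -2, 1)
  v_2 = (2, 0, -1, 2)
Orthogonal basis:
  u_1 = (-1, 3, -2, 1)
  u_2 = (32/15, -2/5, -11/15, 28/15)

Apply the Gram-Schmidt recurrence
  u_1 = v_1
  u_i = v_i − Σ_{j<i} ((v_i · u_j) / (u_j · u_j)) · u_j.

Step by step this gives:
  u_1 = (-1, 3, -2, 1)
  u_2 = (32/15, -2/5, -11/15, 28/15)

Orthogonality check:
  u_2 · u_1 = 0 (should be 0)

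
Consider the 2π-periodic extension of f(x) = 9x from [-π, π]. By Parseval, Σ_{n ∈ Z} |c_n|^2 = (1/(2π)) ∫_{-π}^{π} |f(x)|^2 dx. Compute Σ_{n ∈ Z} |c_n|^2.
Σ |c_n|^2 = 27π^2

Expand and integrate term by term over [-π, π]:
  ∫ (9x)^2 dx = 81·(2π^3/3); ∫ 2·9·(0)·x dx = 0 (odd integrand); ∫ 0^2 dx = 0·2π.
So (1/(2π)) ∫_{-π}^{π} (9x)^2 dx = 81π^2/3 + 0 = 27π^2.
Parseval ⇒ Σ |c_n|^2 = 27π^2.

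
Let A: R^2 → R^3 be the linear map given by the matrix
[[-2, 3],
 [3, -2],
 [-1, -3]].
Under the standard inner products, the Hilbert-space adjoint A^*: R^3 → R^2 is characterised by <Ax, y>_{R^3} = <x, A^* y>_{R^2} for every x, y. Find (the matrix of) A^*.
A^* = A^T =
[[-2, 3, -1],
 [3, -2, -3]]

For real matrices with standard dot products, the defining identity <Ax, y> = <x, A^* y> gives (Ax)^T y = x^T (A^*) y, i.e. x^T A^T y = x^T (A^*) y. Since this holds for all x, y, we must have A^* = A^T. Therefore
A^* =
[[-2, 3, -1],
 [3, -2, -3]].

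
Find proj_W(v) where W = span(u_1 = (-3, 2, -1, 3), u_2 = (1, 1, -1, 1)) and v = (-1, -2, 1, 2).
proj_W(v) = (-124/83, -14/83, 36/83, 8/83)

Set up U = [u_1 | ... | u_2] ∈ R^(4×2). The projector onto W = col(U) is P = U (U^T U)^(-1) U^T.
Compute U^T U =
  [23, 3]
  [3, 4],
and U^T v = (4, -2).
Solve U^T U · c = U^T v for the coefficients: c = (22/83, -58/83). The projection is proj_W(v) = U c.
Check: (v - proj_W(v)) · u_1 = 0  (should be 0).
Check: (v - proj_W(v)) · u_2 = 0  (should be 0).
Result: proj_W(v) = (-124/83, -14/83, 36/83, 8/83).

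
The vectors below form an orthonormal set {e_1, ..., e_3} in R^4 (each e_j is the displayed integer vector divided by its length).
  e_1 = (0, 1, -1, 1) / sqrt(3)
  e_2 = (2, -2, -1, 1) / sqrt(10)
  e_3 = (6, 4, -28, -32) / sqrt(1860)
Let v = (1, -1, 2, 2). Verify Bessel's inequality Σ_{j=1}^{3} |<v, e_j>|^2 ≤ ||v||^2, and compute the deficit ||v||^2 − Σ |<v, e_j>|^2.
Σ |<v, e_j>|^2 = 292/31; ||v||^2 = 10; deficit = 18/31

Write each e_j = u_j / sqrt(<u_j, u_j>) where u_j is the displayed integer vector. Then <v, e_j> = <v, u_j> / sqrt(<u_j, u_j>), so |<v, e_j>|^2 = <v, u_j>^2 / <u_j, u_j>.
Coefficients: <v, e_1> = -1/sqrt(3), <v, e_2> = 4/sqrt(10), <v, e_3> = -118/sqrt(1860).
Square and sum: Σ |<v, e_j>|^2 = 292/31.
Compute ||v||^2 = v·v = 10.
Deficit = 10 − 292/31 = 18/31 ≥ 0, confirming Bessel's inequality. (The deficit equals ||v − Σ <v,e_j> e_j||^2, the squared distance from v to span{e_j}.)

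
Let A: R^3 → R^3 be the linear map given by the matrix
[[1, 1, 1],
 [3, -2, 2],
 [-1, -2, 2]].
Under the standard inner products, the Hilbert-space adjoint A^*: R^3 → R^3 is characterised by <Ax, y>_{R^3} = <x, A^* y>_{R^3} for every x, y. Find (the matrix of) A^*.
A^* = A^T =
[[1, 3, -1],
 [1, -2, -2],
 [1, 2, 2]]

For real matrices with standard dot products, the defining identity <Ax, y> = <x, A^* y> gives (Ax)^T y = x^T (A^*) y, i.e. x^T A^T y = x^T (A^*) y. Since this holds for all x, y, we must have A^* = A^T. Therefore
A^* =
[[1, 3, -1],
 [1, -2, -2],
 [1, 2, 2]].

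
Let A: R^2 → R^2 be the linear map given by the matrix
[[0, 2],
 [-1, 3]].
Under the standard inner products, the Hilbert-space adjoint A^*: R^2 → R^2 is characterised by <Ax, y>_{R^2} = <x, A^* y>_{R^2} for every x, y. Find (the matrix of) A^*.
A^* = A^T =
[[0, -1],
 [2, 3]]

For real matrices with standard dot products, the defining identity <Ax, y> = <x, A^* y> gives (Ax)^T y = x^T (A^*) y, i.e. x^T A^T y = x^T (A^*) y. Since this holds for all x, y, we must have A^* = A^T. Therefore
A^* =
[[0, -1],
 [2, 3]].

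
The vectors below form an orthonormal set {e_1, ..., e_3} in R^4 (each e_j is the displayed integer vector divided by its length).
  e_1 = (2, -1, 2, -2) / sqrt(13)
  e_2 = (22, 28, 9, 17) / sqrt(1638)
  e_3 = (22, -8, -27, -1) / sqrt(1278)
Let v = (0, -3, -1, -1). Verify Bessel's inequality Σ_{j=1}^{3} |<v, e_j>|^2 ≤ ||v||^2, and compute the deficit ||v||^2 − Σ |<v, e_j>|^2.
Σ |<v, e_j>|^2 = 5067/497; ||v||^2 = 11; deficit = 400/497

Write each e_j = u_j / sqrt(<u_j, u_j>) where u_j is the displayed integer vector. Then <v, e_j> = <v, u_j> / sqrt(<u_j, u_j>), so |<v, e_j>|^2 = <v, u_j>^2 / <u_j, u_j>.
Coefficients: <v, e_1> = 3/sqrt(13), <v, e_2> = -110/sqrt(1638), <v, e_3> = 52/sqrt(1278).
Square and sum: Σ |<v, e_j>|^2 = 5067/497.
Compute ||v||^2 = v·v = 11.
Deficit = 11 − 5067/497 = 400/497 ≥ 0, confirming Bessel's inequality. (The deficit equals ||v − Σ <v,e_j> e_j||^2, the squared distance from v to span{e_j}.)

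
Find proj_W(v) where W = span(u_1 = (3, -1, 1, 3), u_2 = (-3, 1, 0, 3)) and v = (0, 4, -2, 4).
proj_W(v) = (-588/379, 196/379, 130/379, 1368/379)

Set up U = [u_1 | ... | u_2] ∈ R^(4×2). The projector onto W = col(U) is P = U (U^T U)^(-1) U^T.
Compute U^T U =
  [20, -1]
  [-1, 19],
and U^T v = (6, 16).
Solve U^T U · c = U^T v for the coefficients: c = (130/379, 326/379). The projection is proj_W(v) = U c.
Check: (v - proj_W(v)) · u_1 = 0  (should be 0).
Check: (v - proj_W(v)) · u_2 = 0  (should be 0).
Result: proj_W(v) = (-588/379, 196/379, 130/379, 1368/379).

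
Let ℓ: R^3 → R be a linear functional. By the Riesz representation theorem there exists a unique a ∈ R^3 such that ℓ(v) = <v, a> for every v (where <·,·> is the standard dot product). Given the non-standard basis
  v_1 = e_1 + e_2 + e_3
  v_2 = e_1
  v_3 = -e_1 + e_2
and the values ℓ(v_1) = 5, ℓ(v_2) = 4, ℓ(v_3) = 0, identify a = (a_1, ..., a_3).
a = (4, 4, -3)

Write a = (a_1, ..., a_3) in the standard basis. For each basis vector v_i, ℓ(v_i) = <v_i, a> is a linear equation in the a_j's. Collect the n equations into a matrix system V a = ℓ, where row i of V is v_i (expressed in the standard basis). Since V is invertible (lower-triangular with 1s on the diagonal, up to permutation), solve by back-substitution:
  V =
[[1, 1, 1],
 [1, 0, 0],
 [-1, 1, 0]]
  V a = (5, 4, 0)
Solving gives a = (4, 4, -3).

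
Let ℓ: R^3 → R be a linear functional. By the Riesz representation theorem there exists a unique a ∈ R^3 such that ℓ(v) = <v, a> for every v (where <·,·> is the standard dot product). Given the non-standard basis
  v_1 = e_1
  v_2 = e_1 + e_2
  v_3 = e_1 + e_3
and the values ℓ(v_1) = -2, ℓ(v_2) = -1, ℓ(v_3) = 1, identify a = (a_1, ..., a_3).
a = (-2, 1, 3)

Write a = (a_1, ..., a_3) in the standard basis. For each basis vector v_i, ℓ(v_i) = <v_i, a> is a linear equation in the a_j's. Collect the n equations into a matrix system V a = ℓ, where row i of V is v_i (expressed in the standard basis). Since V is invertible (lower-triangular with 1s on the diagonal, up to permutation), solve by back-substitution:
  V =
[[1, 0, 0],
 [1, 1, 0],
 [1, 0, 1]]
  V a = (-2, -1, 1)
Solving gives a = (-2, 1, 3).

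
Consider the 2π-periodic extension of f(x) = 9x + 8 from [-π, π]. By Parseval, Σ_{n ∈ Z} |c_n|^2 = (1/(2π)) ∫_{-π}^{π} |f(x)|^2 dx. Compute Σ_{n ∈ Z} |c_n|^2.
Σ |c_n|^2 = 27π^2 + 64

Expand and integrate term by term over [-π, π]:
  ∫ (9x)^2 dx = 81·(2π^3/3); ∫ 2·9·(8)·x dx = 0 (odd integrand); ∫ 8^2 dx = 64·2π.
So (1/(2π)) ∫_{-π}^{π} (9x + 8)^2 dx = 81π^2/3 + 64 = 27π^2 + 64.
Parseval ⇒ Σ |c_n|^2 = 27π^2 + 64.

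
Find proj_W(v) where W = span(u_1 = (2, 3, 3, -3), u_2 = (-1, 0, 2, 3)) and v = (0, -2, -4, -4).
proj_W(v) = (282/409, -552/409, -1852/409, -1398/409)

Set up U = [u_1 | ... | u_2] ∈ R^(4×2). The projector onto W = col(U) is P = U (U^T U)^(-1) U^T.
Compute U^T U =
  [31, -5]
  [-5, 14],
and U^T v = (-6, -20).
Solve U^T U · c = U^T v for the coefficients: c = (-184/409, -650/409). The projection is proj_W(v) = U c.
Check: (v - proj_W(v)) · u_1 = 0  (should be 0).
Check: (v - proj_W(v)) · u_2 = 0  (should be 0).
Result: proj_W(v) = (282/409, -552/409, -1852/409, -1398/409).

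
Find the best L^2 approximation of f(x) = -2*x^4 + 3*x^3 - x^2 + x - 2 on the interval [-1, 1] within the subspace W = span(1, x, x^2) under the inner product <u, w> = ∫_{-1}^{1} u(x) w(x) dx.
g(x) = -19*x^2/7 + 14*x/5 - 64/35

The best approximation g ∈ W is the orthogonal projection of f onto W. Writing g = a_0 + a_1 x + a_2 x^2, the coefficients solve the normal equations G · a = b where
  G_{ij} = <φ_i, φ_j> and b_i = <f, φ_i>, with φ_0 = 1, φ_1 = x, φ_2 = x^2.
G =
  [2, 0, 2/3]
  [0, 2/3, 0]
  [2/3, 0, 2/5],
b = (-82/15, 28/15, -242/105).
Solving gives a_0 = -64/35, a_1 = 14/5, a_2 = -19/7, so
  g(x) = -19*x^2/7 + 14*x/5 - 64/35.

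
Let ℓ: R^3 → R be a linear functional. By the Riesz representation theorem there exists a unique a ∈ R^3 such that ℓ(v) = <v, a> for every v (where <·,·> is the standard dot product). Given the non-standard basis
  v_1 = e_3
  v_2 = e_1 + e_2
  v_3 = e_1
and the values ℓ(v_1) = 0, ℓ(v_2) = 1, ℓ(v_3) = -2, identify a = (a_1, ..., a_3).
a = (-2, 3, 0)

Write a = (a_1, ..., a_3) in the standard basis. For each basis vector v_i, ℓ(v_i) = <v_i, a> is a linear equation in the a_j's. Collect the n equations into a matrix system V a = ℓ, where row i of V is v_i (expressed in the standard basis). Since V is invertible (lower-triangular with 1s on the diagonal, up to permutation), solve by back-substitution:
  V =
[[0, 0, 1],
 [1, 1, 0],
 [1, 0, 0]]
  V a = (0, 1, -2)
Solving gives a = (-2, 3, 0).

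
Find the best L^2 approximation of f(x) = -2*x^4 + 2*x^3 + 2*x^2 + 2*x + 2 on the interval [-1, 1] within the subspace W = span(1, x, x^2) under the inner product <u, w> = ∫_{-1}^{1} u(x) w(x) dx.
g(x) = 2*x^2/7 + 16*x/5 + 76/35

The best approximation g ∈ W is the orthogonal projection of f onto W. Writing g = a_0 + a_1 x + a_2 x^2, the coefficients solve the normal equations G · a = b where
  G_{ij} = <φ_i, φ_j> and b_i = <f, φ_i>, with φ_0 = 1, φ_1 = x, φ_2 = x^2.
G =
  [2, 0, 2/3]
  [0, 2/3, 0]
  [2/3, 0, 2/5],
b = (68/15, 32/15, 164/105).
Solving gives a_0 = 76/35, a_1 = 16/5, a_2 = 2/7, so
  g(x) = 2*x^2/7 + 16*x/5 + 76/35.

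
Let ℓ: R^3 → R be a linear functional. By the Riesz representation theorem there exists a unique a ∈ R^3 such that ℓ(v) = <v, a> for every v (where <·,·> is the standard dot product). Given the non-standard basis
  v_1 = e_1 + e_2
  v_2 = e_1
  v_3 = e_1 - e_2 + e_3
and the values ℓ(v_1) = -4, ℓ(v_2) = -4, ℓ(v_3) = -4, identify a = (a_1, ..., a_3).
a = (-4, 0, 0)

Write a = (a_1, ..., a_3) in the standard basis. For each basis vector v_i, ℓ(v_i) = <v_i, a> is a linear equation in the a_j's. Collect the n equations into a matrix system V a = ℓ, where row i of V is v_i (expressed in the standard basis). Since V is invertible (lower-triangular with 1s on the diagonal, up to permutation), solve by back-substitution:
  V =
[[1, 1, 0],
 [1, 0, 0],
 [1, -1, 1]]
  V a = (-4, -4, -4)
Solving gives a = (-4, 0, 0).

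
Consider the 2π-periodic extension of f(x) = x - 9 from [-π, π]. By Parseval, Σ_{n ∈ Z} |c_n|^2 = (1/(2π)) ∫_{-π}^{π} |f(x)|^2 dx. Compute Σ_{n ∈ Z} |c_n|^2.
Σ |c_n|^2 = π^2/3 + 81

Expand and integrate term by term over [-π, π]:
  ∫ (x)^2 dx = 1·(2π^3/3); ∫ 2·1·(-9)·x dx = 0 (odd integrand); ∫ (-9)^2 dx = 81·2π.
So (1/(2π)) ∫_{-π}^{π} (x - 9)^2 dx = 1π^2/3 + 81 = π^2/3 + 81.
Parseval ⇒ Σ |c_n|^2 = π^2/3 + 81.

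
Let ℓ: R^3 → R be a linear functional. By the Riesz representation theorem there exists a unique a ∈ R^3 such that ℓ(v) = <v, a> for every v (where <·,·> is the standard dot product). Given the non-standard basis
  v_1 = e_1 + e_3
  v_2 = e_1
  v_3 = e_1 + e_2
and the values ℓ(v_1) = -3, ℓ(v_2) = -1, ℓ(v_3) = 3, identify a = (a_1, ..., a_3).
a = (-1, 4, -2)

Write a = (a_1, ..., a_3) in the standard basis. For each basis vector v_i, ℓ(v_i) = <v_i, a> is a linear equation in the a_j's. Collect the n equations into a matrix system V a = ℓ, where row i of V is v_i (expressed in the standard basis). Since V is invertible (lower-triangular with 1s on the diagonal, up to permutation), solve by back-substitution:
  V =
[[1, 0, 1],
 [1, 0, 0],
 [1, 1, 0]]
  V a = (-3, -1, 3)
Solving gives a = (-1, 4, -2).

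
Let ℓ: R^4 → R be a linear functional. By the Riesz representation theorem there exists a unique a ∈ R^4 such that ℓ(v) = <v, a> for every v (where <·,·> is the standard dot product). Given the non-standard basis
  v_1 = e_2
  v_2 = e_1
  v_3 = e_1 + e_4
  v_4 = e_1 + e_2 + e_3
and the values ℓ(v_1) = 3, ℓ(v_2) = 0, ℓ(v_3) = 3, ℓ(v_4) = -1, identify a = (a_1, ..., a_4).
a = (0, 3, -4, 3)

Write a = (a_1, ..., a_4) in the standard basis. For each basis vector v_i, ℓ(v_i) = <v_i, a> is a linear equation in the a_j's. Collect the n equations into a matrix system V a = ℓ, where row i of V is v_i (expressed in the standard basis). Since V is invertible (lower-triangular with 1s on the diagonal, up to permutation), solve by back-substitution:
  V =
[[0, 1, 0, 0],
 [1, 0, 0, 0],
 [1, 0, 0, 1],
 [1, 1, 1, 0]]
  V a = (3, 0, 3, -1)
Solving gives a = (0, 3, -4, 3).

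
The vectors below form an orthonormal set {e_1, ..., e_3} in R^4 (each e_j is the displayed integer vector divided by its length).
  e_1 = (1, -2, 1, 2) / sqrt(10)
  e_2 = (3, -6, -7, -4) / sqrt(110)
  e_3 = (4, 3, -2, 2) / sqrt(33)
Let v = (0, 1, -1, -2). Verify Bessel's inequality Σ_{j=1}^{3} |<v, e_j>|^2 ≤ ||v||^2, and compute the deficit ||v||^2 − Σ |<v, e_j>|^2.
Σ |<v, e_j>|^2 = 17/3; ||v||^2 = 6; deficit = 1/3

Write each e_j = u_j / sqrt(<u_j, u_j>) where u_j is the displayed integer vector. Then <v, e_j> = <v, u_j> / sqrt(<u_j, u_j>), so |<v, e_j>|^2 = <v, u_j>^2 / <u_j, u_j>.
Coefficients: <v, e_1> = -7/sqrt(10), <v, e_2> = 9/sqrt(110), <v, e_3> = 1/sqrt(33).
Square and sum: Σ |<v, e_j>|^2 = 17/3.
Compute ||v||^2 = v·v = 6.
Deficit = 6 − 17/3 = 1/3 ≥ 0, confirming Bessel's inequality. (The deficit equals ||v − Σ <v,e_j> e_j||^2, the squared distance from v to span{e_j}.)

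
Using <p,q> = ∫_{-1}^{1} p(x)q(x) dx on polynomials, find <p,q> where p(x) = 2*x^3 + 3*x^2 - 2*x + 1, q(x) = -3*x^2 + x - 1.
<p,q> = -152/15

Expand the product: p(x)·q(x) = -6*x^5 - 7*x^4 + 7*x^3 - 8*x^2 + 3*x - 1.
∫_{-1}^{1} of each monomial x^k gives [2/(k+1) if k even, 0 if k odd]. Integrating term-by-term (or equivalently evaluating the antiderivative F(x) = -x^6 - 7*x^5/5 + 7*x^4/4 - 8*x^3/3 + 3*x^2/2 - x at the endpoints):
  F(1) − F(−1) = -169/60 − (439/60) = -152/15.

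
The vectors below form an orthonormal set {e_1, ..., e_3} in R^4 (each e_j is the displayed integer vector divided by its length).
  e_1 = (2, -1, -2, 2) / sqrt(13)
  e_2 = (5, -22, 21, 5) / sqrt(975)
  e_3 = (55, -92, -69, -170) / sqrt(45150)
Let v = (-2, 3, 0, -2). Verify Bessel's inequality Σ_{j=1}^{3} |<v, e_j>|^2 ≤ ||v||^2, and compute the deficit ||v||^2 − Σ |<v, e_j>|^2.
Σ |<v, e_j>|^2 = 5099/301; ||v||^2 = 17; deficit = 18/301

Write each e_j = u_j / sqrt(<u_j, u_j>) where u_j is the displayed integer vector. Then <v, e_j> = <v, u_j> / sqrt(<u_j, u_j>), so |<v, e_j>|^2 = <v, u_j>^2 / <u_j, u_j>.
Coefficients: <v, e_1> = -11/sqrt(13), <v, e_2> = -86/sqrt(975), <v, e_3> = -46/sqrt(45150).
Square and sum: Σ |<v, e_j>|^2 = 5099/301.
Compute ||v||^2 = v·v = 17.
Deficit = 17 − 5099/301 = 18/301 ≥ 0, confirming Bessel's inequality. (The deficit equals ||v − Σ <v,e_j> e_j||^2, the squared distance from v to span{e_j}.)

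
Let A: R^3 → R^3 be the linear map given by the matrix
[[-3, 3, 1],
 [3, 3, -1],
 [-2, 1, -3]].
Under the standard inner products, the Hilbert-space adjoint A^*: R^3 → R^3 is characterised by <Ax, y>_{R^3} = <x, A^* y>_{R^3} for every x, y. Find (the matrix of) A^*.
A^* = A^T =
[[-3, 3, -2],
 [3, 3, 1],
 [1, -1, -3]]

For real matrices with standard dot products, the defining identity <Ax, y> = <x, A^* y> gives (Ax)^T y = x^T (A^*) y, i.e. x^T A^T y = x^T (A^*) y. Since this holds for all x, y, we must have A^* = A^T. Therefore
A^* =
[[-3, 3, -2],
 [3, 3, 1],
 [1, -1, -3]].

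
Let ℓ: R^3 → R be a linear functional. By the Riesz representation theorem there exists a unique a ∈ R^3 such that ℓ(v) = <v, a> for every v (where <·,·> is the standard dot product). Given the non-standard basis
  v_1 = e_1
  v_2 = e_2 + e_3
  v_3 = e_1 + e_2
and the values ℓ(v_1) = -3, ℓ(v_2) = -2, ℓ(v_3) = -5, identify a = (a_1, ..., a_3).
a = (-3, -2, 0)

Write a = (a_1, ..., a_3) in the standard basis. For each basis vector v_i, ℓ(v_i) = <v_i, a> is a linear equation in the a_j's. Collect the n equations into a matrix system V a = ℓ, where row i of V is v_i (expressed in the standard basis). Since V is invertible (lower-triangular with 1s on the diagonal, up to permutation), solve by back-substitution:
  V =
[[1, 0, 0],
 [0, 1, 1],
 [1, 1, 0]]
  V a = (-3, -2, -5)
Solving gives a = (-3, -2, 0).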